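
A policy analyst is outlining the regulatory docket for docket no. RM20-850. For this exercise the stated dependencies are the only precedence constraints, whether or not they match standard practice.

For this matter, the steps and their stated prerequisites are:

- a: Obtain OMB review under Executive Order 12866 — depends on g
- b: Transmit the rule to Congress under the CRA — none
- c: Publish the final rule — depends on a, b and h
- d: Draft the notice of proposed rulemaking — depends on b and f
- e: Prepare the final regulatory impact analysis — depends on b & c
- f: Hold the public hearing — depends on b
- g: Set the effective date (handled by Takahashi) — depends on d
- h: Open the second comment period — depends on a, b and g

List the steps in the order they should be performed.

b f d g a h c e

Only b has no prerequisites, so it is first.
f needed b, now all done → f.
d needed b and f, now all done → d.
That leaves g as the only ready step → g.
That leaves a as the only ready step → a.
h needed a, b and g, now all done → h.
c needed a, b and h, now all done → c.
e needed b and c, now all done → e.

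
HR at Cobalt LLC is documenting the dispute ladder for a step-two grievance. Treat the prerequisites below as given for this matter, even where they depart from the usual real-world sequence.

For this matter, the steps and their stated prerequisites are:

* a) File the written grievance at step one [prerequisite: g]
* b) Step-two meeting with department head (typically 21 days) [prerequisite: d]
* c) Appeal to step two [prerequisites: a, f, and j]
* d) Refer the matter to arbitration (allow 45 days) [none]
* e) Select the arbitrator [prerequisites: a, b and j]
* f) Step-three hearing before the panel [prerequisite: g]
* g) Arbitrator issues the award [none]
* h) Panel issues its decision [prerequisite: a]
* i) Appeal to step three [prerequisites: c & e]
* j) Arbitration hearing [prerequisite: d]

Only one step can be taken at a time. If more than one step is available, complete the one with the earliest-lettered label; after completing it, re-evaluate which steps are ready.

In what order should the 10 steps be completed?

d, b, g, a, f, h, j, c, e, i

Nothing is required for d and g. d has the earlier label → d first.
b and j now also ready, so the ready set is {b, g, j}; b has the earlier label → b.
Now g and j have their prerequisites met. g has the earlier label, so g next.
a and f now also ready, so the ready set is {a, f, j}; a has the earlier label → a.
Ready: f, h and j. f has the earlier label → f.
Ready: h and j. h has the earlier label → h.
j needed d, now all done → j.
Now c and e have their prerequisites met. c has the earlier label, so c next.
e is the only step now ready → e.
i needed c and e, now all done → i.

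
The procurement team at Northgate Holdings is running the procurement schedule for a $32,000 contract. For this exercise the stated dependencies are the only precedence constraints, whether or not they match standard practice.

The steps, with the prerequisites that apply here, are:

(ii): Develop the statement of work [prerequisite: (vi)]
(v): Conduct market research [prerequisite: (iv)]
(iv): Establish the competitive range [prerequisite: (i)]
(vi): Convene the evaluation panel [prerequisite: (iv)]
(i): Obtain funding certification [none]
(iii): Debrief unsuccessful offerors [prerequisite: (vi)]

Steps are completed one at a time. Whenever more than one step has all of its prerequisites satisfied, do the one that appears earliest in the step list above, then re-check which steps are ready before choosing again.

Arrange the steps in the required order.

Only (i) has no prerequisites, so it is first.
(iv) needed (i), now all done → (iv).
Ready: (v) and (vi). (v) is listed earlier → (v).
Next only (vi) has its prerequisites met → (vi).
Now (ii) and (iii) have their prerequisites met. (ii) is listed earlier, so (ii) next.
(iii) needed (vi), now all done → (iii).

(i), (iv), (v), (vi), (ii), (iii)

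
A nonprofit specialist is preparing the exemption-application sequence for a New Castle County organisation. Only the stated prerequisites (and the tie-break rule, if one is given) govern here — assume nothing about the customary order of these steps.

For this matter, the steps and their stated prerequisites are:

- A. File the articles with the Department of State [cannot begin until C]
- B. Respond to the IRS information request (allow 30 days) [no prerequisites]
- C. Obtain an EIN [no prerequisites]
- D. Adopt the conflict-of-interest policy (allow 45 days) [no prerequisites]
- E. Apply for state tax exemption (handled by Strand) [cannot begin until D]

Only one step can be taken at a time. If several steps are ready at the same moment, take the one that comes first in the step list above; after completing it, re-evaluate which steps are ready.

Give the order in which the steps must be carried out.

Nothing is required for B, C and D. B is listed earlier → B first.
Now C and D have their prerequisites met. C is listed earlier, so C next.
A now also ready, so the ready set is {A, D}; A is listed earlier → A.
Next only D has its prerequisites met → D.
E is the only step now ready → E.

B, C, A, D, E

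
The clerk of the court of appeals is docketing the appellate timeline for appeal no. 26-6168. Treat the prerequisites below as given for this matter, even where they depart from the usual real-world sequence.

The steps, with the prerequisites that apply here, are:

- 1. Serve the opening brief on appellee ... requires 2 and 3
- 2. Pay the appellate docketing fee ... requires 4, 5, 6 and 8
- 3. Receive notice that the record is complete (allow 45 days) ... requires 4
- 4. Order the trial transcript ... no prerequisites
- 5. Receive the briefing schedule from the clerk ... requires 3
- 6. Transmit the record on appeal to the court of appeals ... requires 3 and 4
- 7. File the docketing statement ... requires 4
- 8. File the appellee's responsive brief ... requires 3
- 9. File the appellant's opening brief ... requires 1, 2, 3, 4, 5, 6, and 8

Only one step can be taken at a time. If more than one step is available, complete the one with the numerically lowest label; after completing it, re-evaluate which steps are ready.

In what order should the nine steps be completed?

4 is the only step with nothing outstanding, so it goes first.
3 and 7 are both available; 3 has the earlier label → 3.
5, 6, 7 and 8 are all available; 5 has the earlier label → 5.
Now 6, 7 and 8 have their prerequisites met. 6 has the earlier label, so 6 next.
Ready: 7 and 8. 7 has the earlier label → 7.
That leaves 8 as the only ready step → 8.
That leaves 2 as the only ready step → 2.
Next only 1 has its prerequisites met → 1.
9 needed 1, 2, 3, 4, 5, 6 and 8, now all done → 9.

4, 3, 5, 6, 7, 8, 2, 1, 9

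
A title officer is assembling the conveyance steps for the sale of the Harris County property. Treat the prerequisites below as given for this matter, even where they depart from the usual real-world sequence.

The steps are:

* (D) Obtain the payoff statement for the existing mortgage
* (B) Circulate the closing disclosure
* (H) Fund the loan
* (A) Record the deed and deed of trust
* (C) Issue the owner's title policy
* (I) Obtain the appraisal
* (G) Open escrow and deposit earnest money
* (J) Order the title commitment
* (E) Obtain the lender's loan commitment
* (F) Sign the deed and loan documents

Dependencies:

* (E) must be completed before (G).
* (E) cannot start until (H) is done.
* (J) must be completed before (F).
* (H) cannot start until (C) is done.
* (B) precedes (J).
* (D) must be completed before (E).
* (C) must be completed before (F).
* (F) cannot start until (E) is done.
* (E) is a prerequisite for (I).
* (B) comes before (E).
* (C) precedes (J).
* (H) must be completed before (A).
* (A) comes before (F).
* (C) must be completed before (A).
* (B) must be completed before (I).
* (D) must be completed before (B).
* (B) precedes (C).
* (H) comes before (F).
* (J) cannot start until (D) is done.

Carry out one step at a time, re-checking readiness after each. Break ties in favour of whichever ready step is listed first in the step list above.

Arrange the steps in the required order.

(D) → (B) → (C) → (H) → (A) → (J) → (E) → (I) → (G) → (F)

Only (D) has no prerequisites, so it is first.
(B) needed (D), now all done → (B).
(C) needed (B), now all done → (C).
(H) and (J) are both available; (H) is listed earlier → (H).
Ready: (A), (J) and (E). (A) is listed earlier → (A).
Now (J) and (E) have their prerequisites met. (J) is listed earlier, so (J) next.
(E) needed (D), (B) and (H), now all done → (E).
Now (I), (G) and (F) have their prerequisites met. (I) is listed earlier, so (I) next.
Ready: (G) and (F). (G) is listed earlier → (G).
That leaves (F) as the only ready step → (F).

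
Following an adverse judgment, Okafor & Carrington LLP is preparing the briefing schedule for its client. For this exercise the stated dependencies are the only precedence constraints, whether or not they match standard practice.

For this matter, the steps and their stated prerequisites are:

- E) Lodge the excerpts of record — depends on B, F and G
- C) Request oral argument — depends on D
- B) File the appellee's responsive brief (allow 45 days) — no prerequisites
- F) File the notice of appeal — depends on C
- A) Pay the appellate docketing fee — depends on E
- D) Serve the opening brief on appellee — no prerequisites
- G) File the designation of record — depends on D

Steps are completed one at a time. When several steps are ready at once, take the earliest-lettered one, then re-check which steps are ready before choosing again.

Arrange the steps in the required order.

B → D → C → F → G → E → A

B and D have no prerequisites; B has the earlier label, so B is first.
Next only D has its prerequisites met → D.
Now C and G have their prerequisites met. C has the earlier label, so C next.
F now also ready, so the ready set is {F, G}; F has the earlier label → F.
G is the only step now ready → G.
E is the only step now ready → E.
Next only A has its prerequisites met → A.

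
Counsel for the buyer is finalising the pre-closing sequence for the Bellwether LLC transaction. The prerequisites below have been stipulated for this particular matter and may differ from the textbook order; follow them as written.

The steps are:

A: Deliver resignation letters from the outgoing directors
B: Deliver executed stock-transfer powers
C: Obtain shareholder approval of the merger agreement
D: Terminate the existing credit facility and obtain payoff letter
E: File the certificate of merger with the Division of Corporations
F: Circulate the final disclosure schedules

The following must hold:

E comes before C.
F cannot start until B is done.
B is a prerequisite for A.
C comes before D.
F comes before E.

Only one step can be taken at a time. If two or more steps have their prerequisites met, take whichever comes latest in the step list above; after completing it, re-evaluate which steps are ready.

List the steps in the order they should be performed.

B → F → E → C → D → A

B is the only step with nothing outstanding, so it goes first.
Ready: F and A. F is listed later → F.
E now also ready, so the ready set is {E, A}; E is listed later → E.
C and A are both available; C is listed later → C.
D now also ready, so the ready set is {D, A}; D is listed later → D.
A needed B, now all done → A.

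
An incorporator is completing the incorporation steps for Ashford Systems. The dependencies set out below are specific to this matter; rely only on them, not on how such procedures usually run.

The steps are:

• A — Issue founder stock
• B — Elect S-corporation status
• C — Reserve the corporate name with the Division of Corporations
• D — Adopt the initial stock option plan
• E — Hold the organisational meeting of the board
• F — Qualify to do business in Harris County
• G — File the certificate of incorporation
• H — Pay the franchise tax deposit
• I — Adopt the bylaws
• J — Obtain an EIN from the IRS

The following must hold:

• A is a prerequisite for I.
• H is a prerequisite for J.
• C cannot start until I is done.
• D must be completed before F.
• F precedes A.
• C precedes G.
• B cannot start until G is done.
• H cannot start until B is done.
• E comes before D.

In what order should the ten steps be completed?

Only E has no prerequisites, so it is first.
That leaves D as the only ready step → D.
F is the only step now ready → F.
A needed F, now all done → A.
I needed A, now all done → I.
Next only C has its prerequisites met → C.
Next only G has its prerequisites met → G.
B needed G, now all done → B.
H is the only step now ready → H.
That leaves J as the only ready step → J.

E, D, F, A, I, C, G, B, H, J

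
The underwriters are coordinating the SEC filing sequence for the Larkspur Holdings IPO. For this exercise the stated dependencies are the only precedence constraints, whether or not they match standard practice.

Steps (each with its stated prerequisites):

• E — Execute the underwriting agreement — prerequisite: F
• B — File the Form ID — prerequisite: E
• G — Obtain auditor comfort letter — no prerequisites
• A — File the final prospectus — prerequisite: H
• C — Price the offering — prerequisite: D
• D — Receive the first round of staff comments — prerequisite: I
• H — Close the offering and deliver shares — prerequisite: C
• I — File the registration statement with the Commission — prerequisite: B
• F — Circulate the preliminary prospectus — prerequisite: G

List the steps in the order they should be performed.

G F E B I D C H A

G is the only step with nothing outstanding, so it goes first.
F needed G, now all done → F.
That leaves E as the only ready step → E.
Next only B has its prerequisites met → B.
That leaves I as the only ready step → I.
D is the only step now ready → D.
C needed D, now all done → C.
H needed C, now all done → H.
A is the only step now ready → A.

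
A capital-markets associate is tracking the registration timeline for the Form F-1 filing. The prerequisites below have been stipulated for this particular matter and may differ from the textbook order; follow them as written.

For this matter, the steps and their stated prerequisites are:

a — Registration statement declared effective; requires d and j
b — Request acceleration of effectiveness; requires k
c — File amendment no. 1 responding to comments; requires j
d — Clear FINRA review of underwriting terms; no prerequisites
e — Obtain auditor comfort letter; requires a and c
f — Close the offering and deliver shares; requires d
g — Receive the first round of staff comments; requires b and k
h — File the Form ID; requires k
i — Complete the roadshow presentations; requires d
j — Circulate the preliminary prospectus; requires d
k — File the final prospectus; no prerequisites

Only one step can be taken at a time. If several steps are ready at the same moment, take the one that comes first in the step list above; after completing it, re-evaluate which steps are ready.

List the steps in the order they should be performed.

d and k have no prerequisites; d is listed earlier, so d is first.
f, i and j now also ready, so the ready set is {f, i, j, k}; f is listed earlier → f.
i, j and k are all available; i is listed earlier → i.
Now j and k have their prerequisites met. j is listed earlier, so j next.
a, c and k are all available; a is listed earlier → a.
Ready: c and k. c is listed earlier → c.
e now also ready, so the ready set is {e, k}; e is listed earlier → e.
Next only k has its prerequisites met → k.
b and h are both available; b is listed earlier → b.
Ready: g and h. g is listed earlier → g.
h needed k, now all done → h.

d, f, i, j, a, c, e, k, b, g, h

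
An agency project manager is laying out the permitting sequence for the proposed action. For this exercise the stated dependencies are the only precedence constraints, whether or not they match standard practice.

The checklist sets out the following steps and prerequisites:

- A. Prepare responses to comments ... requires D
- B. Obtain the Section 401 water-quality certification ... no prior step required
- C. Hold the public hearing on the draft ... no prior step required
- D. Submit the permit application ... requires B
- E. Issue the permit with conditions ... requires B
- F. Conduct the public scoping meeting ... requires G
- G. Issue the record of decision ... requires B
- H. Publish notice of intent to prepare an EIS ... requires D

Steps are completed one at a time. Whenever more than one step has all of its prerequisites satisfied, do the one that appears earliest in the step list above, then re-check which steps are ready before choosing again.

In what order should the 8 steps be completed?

Nothing is required for B and C. B is listed earlier → B first.
D, E and G now also ready, so the ready set is {C, D, E, G}; C is listed earlier → C.
D, E and G are all available; D is listed earlier → D.
Ready: A, E, G and H. A is listed earlier → A.
E, G and H are all available; E is listed earlier → E.
Ready: G and H. G is listed earlier → G.
Now F and H have their prerequisites met. F is listed earlier, so F next.
Next only H has its prerequisites met → H.

B, C, D, A, E, G, F, H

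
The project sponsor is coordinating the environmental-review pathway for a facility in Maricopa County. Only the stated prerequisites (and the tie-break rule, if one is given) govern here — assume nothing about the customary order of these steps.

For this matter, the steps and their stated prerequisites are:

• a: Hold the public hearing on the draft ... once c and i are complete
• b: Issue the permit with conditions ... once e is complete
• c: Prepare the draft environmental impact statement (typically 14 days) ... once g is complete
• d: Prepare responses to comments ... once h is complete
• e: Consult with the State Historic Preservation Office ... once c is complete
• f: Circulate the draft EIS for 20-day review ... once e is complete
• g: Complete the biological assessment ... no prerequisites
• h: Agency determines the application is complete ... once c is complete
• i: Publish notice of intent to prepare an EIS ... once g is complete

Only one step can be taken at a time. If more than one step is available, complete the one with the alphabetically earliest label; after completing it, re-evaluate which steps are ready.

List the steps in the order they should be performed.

g c e b f h d i a

g has no prerequisites → g first.
Now c and i have their prerequisites met. c has the earlier label, so c next.
e, h and i are all available; e has the earlier label → e.
Ready: b, f, h and i. b has the earlier label → b.
Ready: f, h and i. f has the earlier label → f.
Now h and i have their prerequisites met. h has the earlier label, so h next.
Now d and i have their prerequisites met. d has the earlier label, so d next.
i needed g, now all done → i.
a is the only step now ready → a.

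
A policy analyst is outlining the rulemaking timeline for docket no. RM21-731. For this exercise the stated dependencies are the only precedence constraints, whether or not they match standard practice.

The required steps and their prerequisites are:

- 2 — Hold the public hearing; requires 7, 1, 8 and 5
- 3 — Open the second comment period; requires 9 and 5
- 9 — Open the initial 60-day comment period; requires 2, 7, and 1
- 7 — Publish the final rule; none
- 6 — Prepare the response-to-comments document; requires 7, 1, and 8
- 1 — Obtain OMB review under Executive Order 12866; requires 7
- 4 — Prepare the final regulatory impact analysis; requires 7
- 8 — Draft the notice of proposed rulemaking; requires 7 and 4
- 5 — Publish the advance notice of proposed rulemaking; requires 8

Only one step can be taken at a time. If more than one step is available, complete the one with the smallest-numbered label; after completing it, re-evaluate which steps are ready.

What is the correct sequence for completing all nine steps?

Only 7 has no prerequisites, so it is first.
Now 1 and 4 have their prerequisites met. 1 has the earlier label, so 1 next.
4 needed 7, now all done → 4.
8 is the only step now ready → 8.
5 and 6 are both available; 5 has the earlier label → 5.
Now 2 and 6 have their prerequisites met. 2 has the earlier label, so 2 next.
Ready: 6 and 9. 6 has the earlier label → 6.
Next only 9 has its prerequisites met → 9.
That leaves 3 as the only ready step → 3.

7, 1, 4, 8, 5, 2, 6, 9, 3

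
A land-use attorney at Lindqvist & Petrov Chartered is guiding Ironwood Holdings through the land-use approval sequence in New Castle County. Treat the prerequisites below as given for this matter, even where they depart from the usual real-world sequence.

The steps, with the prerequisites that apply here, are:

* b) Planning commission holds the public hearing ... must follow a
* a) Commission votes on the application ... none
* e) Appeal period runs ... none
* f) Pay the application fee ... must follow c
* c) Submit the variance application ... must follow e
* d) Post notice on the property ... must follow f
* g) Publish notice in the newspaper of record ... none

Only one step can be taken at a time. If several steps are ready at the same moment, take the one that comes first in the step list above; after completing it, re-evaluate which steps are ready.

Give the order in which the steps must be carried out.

a → b → e → c → f → d → g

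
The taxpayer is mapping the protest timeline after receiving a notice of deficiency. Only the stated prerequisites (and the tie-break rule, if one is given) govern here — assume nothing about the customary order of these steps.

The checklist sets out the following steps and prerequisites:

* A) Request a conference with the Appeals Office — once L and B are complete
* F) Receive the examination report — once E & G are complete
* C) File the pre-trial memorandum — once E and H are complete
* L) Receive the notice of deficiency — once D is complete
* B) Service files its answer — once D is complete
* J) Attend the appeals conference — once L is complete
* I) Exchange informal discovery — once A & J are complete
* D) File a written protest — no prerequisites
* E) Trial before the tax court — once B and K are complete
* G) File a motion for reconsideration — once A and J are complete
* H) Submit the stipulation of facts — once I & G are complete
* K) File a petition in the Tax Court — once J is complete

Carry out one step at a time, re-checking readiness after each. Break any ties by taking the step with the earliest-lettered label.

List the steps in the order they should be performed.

D → B → L → A → J → G → I → H → K → E → C → F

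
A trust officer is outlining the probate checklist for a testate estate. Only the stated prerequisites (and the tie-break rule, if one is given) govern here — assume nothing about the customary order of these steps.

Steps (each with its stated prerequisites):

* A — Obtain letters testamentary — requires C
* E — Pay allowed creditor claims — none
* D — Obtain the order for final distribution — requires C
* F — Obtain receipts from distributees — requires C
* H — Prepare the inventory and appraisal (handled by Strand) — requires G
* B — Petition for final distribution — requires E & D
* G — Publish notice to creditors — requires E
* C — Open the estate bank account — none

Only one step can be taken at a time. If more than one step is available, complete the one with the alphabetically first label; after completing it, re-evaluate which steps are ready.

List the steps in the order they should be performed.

C, A, D, E, B, F, G, H

Nothing is required for C and E. C has the earlier label → C first.
Now A, D, E and F have their prerequisites met. A has the earlier label, so A next.
Now D, E and F have their prerequisites met. D has the earlier label, so D next.
E and F are both available; E has the earlier label → E.
B and G now also ready, so the ready set is {B, F, G}; B has the earlier label → B.
F and G are both available; F has the earlier label → F.
G needed E, now all done → G.
H needed G, now all done → H.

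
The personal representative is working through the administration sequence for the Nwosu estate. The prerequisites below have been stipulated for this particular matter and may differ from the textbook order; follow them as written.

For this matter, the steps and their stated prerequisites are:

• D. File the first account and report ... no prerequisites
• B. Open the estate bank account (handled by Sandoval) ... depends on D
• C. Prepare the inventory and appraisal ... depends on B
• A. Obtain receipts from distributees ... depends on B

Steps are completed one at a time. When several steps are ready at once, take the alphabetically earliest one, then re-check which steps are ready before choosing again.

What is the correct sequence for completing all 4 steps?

Only D has no prerequisites, so it is first.
That leaves B as the only ready step → B.
Now A and C have their prerequisites met. A has the earlier label, so A next.
C needed B, now all done → C.

D, B, A, C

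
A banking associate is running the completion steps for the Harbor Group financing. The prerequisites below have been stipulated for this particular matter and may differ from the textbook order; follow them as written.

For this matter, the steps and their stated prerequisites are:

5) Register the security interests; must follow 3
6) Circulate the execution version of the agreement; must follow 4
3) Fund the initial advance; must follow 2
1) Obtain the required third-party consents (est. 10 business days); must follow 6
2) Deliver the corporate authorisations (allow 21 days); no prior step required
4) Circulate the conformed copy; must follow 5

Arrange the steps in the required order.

2, 3, 5, 4, 6, 1

2 has no prerequisites → 2 first.
3 is the only step now ready → 3.
5 needed 3, now all done → 5.
4 is the only step now ready → 4.
6 is the only step now ready → 6.
Next only 1 has its prerequisites met → 1.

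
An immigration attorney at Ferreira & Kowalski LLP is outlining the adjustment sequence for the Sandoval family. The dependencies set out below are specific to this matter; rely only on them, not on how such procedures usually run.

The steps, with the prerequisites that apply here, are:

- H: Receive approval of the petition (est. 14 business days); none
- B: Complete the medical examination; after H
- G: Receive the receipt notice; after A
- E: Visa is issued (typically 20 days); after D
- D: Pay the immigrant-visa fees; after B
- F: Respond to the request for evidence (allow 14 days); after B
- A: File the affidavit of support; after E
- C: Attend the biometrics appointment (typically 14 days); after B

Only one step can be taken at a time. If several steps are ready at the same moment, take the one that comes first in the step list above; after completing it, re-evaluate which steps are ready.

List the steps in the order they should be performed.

H has no prerequisites → H first.
B needed H, now all done → B.
D, F and C are all available; D is listed earlier → D.
E now also ready, so the ready set is {E, F, C}; E is listed earlier → E.
Now F, A and C have their prerequisites met. F is listed earlier, so F next.
Ready: A and C. A is listed earlier → A.
G and C are both available; G is listed earlier → G.
Next only C has its prerequisites met → C.

H B D E F A G C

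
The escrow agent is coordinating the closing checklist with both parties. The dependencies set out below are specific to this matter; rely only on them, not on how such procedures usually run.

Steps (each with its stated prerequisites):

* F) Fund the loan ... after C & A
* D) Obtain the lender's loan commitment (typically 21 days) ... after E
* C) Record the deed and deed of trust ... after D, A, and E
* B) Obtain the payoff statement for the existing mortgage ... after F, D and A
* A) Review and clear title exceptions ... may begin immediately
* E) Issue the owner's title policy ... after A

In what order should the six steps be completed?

A, E, D, C, F, B

A is the only step with nothing outstanding, so it goes first.
E is the only step now ready → E.
D needed E, now all done → D.
Next only C has its prerequisites met → C.
F needed C and A, now all done → F.
That leaves B as the only ready step → B.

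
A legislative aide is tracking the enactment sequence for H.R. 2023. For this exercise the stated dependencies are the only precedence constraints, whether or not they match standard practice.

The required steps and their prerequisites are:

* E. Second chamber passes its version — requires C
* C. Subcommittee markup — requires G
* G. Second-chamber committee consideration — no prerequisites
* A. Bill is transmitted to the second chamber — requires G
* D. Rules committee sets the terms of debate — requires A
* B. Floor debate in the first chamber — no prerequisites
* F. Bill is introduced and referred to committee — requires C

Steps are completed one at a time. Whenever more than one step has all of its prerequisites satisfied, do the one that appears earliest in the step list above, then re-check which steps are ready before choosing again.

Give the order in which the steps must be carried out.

G and B have no prerequisites; G is listed earlier, so G is first.
C and A now also ready, so the ready set is {C, A, B}; C is listed earlier → C.
E and F now also ready, so the ready set is {E, A, B, F}; E is listed earlier → E.
Now A, B and F have their prerequisites met. A is listed earlier, so A next.
Ready: D, B and F. D is listed earlier → D.
Now B and F have their prerequisites met. B is listed earlier, so B next.
That leaves F as the only ready step → F.

G, C, E, A, D, B, F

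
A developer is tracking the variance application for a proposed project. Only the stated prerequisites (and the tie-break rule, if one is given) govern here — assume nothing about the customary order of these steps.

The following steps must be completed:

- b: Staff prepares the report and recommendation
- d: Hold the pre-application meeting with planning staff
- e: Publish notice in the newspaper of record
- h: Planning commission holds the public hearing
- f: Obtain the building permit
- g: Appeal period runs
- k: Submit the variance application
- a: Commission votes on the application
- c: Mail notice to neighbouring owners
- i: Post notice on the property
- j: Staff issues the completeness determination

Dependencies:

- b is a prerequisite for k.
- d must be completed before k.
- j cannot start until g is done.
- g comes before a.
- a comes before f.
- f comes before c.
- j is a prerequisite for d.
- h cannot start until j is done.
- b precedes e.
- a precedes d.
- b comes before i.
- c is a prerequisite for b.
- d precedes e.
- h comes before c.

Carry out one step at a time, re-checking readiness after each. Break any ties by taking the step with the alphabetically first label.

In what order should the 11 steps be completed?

g is the only step with nothing outstanding, so it goes first.
Ready: a and j. a has the earlier label → a.
f now also ready, so the ready set is {f, j}; f has the earlier label → f.
Next only j has its prerequisites met → j.
d and h are both available; d has the earlier label → d.
That leaves h as the only ready step → h.
Next only c has its prerequisites met → c.
That leaves b as the only ready step → b.
e, i and k are all available; e has the earlier label → e.
Ready: i and k. i has the earlier label → i.
k is the only step now ready → k.

g, a, f, j, d, h, c, b, e, i, k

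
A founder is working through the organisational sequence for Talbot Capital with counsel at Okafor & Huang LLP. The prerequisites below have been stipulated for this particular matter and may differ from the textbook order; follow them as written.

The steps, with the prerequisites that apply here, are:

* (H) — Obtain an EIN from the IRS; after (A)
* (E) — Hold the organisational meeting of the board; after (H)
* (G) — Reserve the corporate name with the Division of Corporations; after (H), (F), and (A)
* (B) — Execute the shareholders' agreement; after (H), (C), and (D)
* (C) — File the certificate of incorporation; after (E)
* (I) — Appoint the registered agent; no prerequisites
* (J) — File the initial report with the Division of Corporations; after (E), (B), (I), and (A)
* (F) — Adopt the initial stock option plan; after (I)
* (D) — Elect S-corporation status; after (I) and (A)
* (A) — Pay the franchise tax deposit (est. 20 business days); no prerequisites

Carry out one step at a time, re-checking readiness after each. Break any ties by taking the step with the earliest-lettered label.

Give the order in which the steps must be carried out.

Nothing is required for (A) and (I). (A) has the earlier label → (A) first.
Ready: (H) and (I). (H) has the earlier label → (H).
(E) and (I) are both available; (E) has the earlier label → (E).
Ready: (C) and (I). (C) has the earlier label → (C).
(I) is the only step now ready → (I).
(D) and (F) are both available; (D) has the earlier label → (D).
(B) now also ready, so the ready set is {(B), (F)}; (B) has the earlier label → (B).
(J) now also ready, so the ready set is {(F), (J)}; (F) has the earlier label → (F).
(G) now also ready, so the ready set is {(G), (J)}; (G) has the earlier label → (G).
(J) is the only step now ready → (J).

(A) (H) (E) (C) (I) (D) (B) (F) (G) (J)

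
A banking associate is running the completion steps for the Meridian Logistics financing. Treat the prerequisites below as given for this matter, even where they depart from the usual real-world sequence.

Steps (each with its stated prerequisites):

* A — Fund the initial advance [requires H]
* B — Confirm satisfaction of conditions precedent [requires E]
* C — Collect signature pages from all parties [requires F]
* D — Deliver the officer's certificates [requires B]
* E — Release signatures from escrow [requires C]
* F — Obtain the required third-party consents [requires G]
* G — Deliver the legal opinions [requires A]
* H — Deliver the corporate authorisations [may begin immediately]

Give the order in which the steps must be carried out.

H A G F C E B D

Only H has no prerequisites, so it is first.
A is the only step now ready → A.
G needed A, now all done → G.
That leaves F as the only ready step → F.
C needed F, now all done → C.
That leaves E as the only ready step → E.
B needed E, now all done → B.
Next only D has its prerequisites met → D.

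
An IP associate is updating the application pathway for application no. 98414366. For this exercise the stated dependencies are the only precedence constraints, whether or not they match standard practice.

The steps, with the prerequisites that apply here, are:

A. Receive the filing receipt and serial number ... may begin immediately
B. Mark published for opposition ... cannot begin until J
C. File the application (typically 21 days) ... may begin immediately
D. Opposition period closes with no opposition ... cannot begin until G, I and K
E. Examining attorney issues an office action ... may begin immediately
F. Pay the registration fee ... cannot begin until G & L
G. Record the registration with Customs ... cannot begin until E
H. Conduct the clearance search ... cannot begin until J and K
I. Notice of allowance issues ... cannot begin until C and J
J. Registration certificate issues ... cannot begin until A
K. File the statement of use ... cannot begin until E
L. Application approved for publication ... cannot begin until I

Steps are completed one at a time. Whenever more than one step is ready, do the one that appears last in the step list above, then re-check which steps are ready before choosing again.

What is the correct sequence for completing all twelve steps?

E → K → G → C → A → J → I → L → H → F → D → B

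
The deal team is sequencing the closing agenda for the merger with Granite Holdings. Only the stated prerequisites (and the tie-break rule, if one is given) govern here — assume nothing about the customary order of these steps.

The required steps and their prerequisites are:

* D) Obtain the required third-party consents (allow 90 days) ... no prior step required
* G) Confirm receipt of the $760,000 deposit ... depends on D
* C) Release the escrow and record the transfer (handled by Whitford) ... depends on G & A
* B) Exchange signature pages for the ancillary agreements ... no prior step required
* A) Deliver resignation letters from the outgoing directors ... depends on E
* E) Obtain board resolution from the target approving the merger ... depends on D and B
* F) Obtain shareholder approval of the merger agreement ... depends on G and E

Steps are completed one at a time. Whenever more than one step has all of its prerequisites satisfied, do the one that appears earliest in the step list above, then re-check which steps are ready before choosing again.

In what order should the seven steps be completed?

D and B have no prerequisites; D is listed earlier, so D is first.
G now also ready, so the ready set is {G, B}; G is listed earlier → G.
That leaves B as the only ready step → B.
E needed D and B, now all done → E.
Ready: A and F. A is listed earlier → A.
C and F are both available; C is listed earlier → C.
F is the only step now ready → F.

D, G, B, E, A, C, F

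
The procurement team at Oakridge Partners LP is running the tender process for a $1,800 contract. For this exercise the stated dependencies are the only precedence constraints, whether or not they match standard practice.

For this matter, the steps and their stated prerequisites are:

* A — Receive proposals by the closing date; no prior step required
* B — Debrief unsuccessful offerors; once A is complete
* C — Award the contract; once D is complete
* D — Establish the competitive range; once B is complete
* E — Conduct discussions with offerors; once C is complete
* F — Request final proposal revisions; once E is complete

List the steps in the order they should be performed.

A has no prerequisites → A first.
Next only B has its prerequisites met → B.
D needed B, now all done → D.
C is the only step now ready → C.
E is the only step now ready → E.
That leaves F as the only ready step → F.

A, B, D, C, E, F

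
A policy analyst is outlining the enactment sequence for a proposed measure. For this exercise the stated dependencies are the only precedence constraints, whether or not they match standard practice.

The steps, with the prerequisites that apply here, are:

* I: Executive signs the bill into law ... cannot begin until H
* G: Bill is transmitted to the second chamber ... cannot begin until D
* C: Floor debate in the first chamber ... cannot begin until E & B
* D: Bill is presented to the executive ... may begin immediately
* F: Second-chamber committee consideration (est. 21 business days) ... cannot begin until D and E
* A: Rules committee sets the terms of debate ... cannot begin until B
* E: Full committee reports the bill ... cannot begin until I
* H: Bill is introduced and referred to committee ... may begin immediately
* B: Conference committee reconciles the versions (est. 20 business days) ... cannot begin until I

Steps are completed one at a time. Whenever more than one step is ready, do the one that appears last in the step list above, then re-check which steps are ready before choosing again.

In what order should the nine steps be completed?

H → D → G → I → B → E → A → F → C

Nothing is required for H and D. H is listed later → H first.
I now also ready, so the ready set is {D, I}; D is listed later → D.
Ready: G and I. G is listed later → G.
I is the only step now ready → I.
Ready: B and E. B is listed later → B.
A now also ready, so the ready set is {E, A}; E is listed later → E.
F and C now also ready, so the ready set is {A, F, C}; A is listed later → A.
Now F and C have their prerequisites met. F is listed later, so F next.
C needed B and E, now all done → C.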